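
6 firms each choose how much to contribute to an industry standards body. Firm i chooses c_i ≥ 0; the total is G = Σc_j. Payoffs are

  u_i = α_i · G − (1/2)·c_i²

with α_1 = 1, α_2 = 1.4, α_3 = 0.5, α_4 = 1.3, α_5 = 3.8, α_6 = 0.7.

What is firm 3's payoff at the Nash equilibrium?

4.225

Firm i's FOC: ∂u_i/∂c_i = α_i − c_i = 0, so c_i* = α_i.
NE contributions = (1, 1.4, 0.5, 1.3, 3.8, 0.7); G = 8.7.
u_3 = α_3·G − ½·(c_3)² = 0.5·8.7 − ½·0.5² = 4.225.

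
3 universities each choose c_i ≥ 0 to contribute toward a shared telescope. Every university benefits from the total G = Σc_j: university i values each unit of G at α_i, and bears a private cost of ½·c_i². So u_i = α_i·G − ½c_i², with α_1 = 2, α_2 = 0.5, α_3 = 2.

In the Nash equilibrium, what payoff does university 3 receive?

7

University i's FOC: ∂u_i/∂c_i = α_i − c_i = 0, so c_i* = α_i.
NE contributions = (2, 0.5, 2); G = 4.5.
u_3 = α_3·G − ½·(c_3)² = 2·4.5 − ½·2² = 7.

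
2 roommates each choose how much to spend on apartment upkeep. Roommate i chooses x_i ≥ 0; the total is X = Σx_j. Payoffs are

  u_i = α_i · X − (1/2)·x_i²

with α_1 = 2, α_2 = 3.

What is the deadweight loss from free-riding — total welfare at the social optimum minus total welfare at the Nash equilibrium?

Roommate i's FOC: ∂u_i/∂x_i = α_i − x_i = 0, so x_i* = α_i.
NE contributions = (2, 3); X = 5.
W^NE = (Σα)·X − ½Σα_i² = 5² − ½·13 = 18.5.
Planner sets x_i = Σα_j = 5 for every i, so X^SO = 2·5 = 10.
W^SO = (Σα)·X^SO − ½·2·(Σα)² = (2/2)·5² = 25.
Deadweight loss = W^SO − W^NE = 6.5.

6.5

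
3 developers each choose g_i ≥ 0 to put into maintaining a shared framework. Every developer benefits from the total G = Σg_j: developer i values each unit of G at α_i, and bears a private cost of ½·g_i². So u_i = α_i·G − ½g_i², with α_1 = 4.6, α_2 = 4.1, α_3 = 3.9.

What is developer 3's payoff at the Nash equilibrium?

Developer i's FOC: ∂u_i/∂g_i = α_i − g_i = 0, so g_i* = α_i.
NE contributions = (4.6, 4.1, 3.9); G = 12.6.
u_3 = α_3·G − ½·(g_3)² = 3.9·12.6 − ½·3.9² = 41.535.

41.535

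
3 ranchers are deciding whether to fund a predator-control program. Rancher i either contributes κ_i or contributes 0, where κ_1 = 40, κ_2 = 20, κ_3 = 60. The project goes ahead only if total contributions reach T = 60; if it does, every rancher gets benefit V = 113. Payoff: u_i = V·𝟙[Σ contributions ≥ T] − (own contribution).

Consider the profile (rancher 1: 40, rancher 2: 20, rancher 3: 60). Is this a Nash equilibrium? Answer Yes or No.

No

Total = 120 ≥ 60: provided.
Rancher 1 (pledges 40, payoff 73): dropping to 0 → total 80, payoff 113. Profitable deviation.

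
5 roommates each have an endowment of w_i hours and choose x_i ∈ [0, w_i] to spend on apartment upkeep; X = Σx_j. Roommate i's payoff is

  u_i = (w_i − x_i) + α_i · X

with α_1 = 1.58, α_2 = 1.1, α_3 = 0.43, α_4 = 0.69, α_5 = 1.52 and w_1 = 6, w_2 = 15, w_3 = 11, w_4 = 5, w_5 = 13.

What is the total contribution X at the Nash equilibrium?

∂u_i/∂x_i = α_i − 1, so roommate i contributes w_i if α_i > 1, else 0.
α_i > 1 for i ∈ {1, 2, 5}; NE contributions (6, 15, 0, 0, 13), X = 34.

34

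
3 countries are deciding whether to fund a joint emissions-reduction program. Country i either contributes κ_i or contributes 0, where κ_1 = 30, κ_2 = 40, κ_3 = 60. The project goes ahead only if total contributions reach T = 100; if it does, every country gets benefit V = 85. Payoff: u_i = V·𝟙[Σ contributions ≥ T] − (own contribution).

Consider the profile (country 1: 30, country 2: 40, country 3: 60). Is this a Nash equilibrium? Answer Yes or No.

No

Total = 130 ≥ 100: provided.
Country 1 (pledges 30, payoff 55): dropping to 0 → total 100, payoff 85. Profitable deviation.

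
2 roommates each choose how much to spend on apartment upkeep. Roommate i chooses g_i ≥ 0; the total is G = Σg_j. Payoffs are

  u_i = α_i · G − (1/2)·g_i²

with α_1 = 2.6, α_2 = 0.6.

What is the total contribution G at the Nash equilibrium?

Roommate i's FOC: ∂u_i/∂g_i = α_i − g_i = 0, so g_i* = α_i.
NE contributions = (2.6, 0.6); G = 3.2.

3.2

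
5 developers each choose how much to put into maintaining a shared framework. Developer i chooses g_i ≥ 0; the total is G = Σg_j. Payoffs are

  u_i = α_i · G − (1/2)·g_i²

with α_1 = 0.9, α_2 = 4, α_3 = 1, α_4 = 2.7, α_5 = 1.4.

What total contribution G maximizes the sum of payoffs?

50

Planner FOC: ∂(Σu_j)/∂g_i = (Σα_j) − g_i = 0, so g_i^SO = Σα_j = 10 for every i; G^SO = 50.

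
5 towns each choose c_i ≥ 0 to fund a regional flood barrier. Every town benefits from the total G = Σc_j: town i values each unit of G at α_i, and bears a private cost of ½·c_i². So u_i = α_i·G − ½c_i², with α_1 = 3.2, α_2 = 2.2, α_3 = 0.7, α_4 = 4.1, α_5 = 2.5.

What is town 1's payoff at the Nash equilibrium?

Town i's FOC: ∂u_i/∂c_i = α_i − c_i = 0, so c_i* = α_i.
NE contributions = (3.2, 2.2, 0.7, 4.1, 2.5); G = 12.7.
u_1 = α_1·G − ½·(c_1)² = 3.2·12.7 − ½·3.2² = 35.52.

35.52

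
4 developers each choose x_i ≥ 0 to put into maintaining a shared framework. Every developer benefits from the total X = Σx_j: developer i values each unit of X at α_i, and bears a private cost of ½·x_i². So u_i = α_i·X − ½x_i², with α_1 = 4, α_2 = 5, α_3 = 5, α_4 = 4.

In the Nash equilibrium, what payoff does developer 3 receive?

Developer i's FOC: ∂u_i/∂x_i = α_i − x_i = 0, so x_i* = α_i.
NE contributions = (4, 5, 5, 4); X = 18.
u_3 = α_3·X − ½·(x_3)² = 5·18 − ½·5² = 77.5.

77.5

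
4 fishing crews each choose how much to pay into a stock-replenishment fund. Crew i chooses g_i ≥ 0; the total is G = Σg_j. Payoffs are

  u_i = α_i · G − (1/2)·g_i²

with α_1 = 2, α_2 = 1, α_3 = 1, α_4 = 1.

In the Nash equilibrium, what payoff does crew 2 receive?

Crew i's FOC: ∂u_i/∂g_i = α_i − g_i = 0, so g_i* = α_i.
NE contributions = (2, 1, 1, 1); G = 5.
u_2 = α_2·G − ½·(g_2)² = 1·5 − ½·1² = 4.5.

4.5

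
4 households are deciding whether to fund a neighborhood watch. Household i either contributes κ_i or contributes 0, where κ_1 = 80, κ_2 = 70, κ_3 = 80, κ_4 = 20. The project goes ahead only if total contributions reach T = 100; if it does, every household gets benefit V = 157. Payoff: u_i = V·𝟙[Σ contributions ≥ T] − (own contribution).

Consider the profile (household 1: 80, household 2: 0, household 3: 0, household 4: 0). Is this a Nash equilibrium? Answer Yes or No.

Total = 80 < 100: not provided.
Household 1 (pledges 80, payoff -80): dropping to 0 → total 0, payoff 0. Profitable deviation.

No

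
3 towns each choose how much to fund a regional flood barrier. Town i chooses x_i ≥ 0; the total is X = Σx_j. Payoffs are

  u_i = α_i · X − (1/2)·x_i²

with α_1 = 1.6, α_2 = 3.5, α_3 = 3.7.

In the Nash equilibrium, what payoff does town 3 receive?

Town i's FOC: ∂u_i/∂x_i = α_i − x_i = 0, so x_i* = α_i.
NE contributions = (1.6, 3.5, 3.7); X = 8.8.
u_3 = α_3·X − ½·(x_3)² = 3.7·8.8 − ½·3.7² = 25.715.

25.715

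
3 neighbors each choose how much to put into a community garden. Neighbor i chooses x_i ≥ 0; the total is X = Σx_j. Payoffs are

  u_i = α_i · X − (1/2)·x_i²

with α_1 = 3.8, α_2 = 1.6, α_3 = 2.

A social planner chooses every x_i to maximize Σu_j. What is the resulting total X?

Planner FOC: ∂(Σu_j)/∂x_i = (Σα_j) − x_i = 0, so x_i^SO = Σα_j = 7.4 for every i; X^SO = 22.2.

22.2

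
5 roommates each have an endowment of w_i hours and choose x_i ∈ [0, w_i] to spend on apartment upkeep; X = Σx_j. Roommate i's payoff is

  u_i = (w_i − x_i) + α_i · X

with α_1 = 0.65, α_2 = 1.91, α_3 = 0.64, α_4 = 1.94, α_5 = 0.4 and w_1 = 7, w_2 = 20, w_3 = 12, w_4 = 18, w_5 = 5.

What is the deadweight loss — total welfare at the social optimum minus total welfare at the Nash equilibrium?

∂u_i/∂x_i = α_i − 1, so roommate i contributes w_i if α_i > 1, else 0.
α_i > 1 for i ∈ {2, 4}; NE contributions (0, 20, 0, 18, 0), X = 38.
W^NE = Σw_i − X^NE + (Σα_i)·X^NE = 62 + 4.54·38 = 234.52.
Planner: ∂(Σu_j)/∂x_i = Σα_j − 1 = 4.54 > 0, so everyone contributes w_i; X^SO = 62, W^SO = 62 + 4.54·62 = 343.48.
Deadweight loss = 108.96.

108.96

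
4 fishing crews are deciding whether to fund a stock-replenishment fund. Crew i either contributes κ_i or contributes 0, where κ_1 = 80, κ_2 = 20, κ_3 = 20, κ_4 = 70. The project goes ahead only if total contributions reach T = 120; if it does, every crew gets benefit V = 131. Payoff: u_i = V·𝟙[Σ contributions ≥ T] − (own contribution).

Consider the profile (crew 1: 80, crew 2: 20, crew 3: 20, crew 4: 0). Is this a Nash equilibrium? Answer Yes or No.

Total = 120 ≥ 120: provided.
Crew 1 (pledges 80, payoff 51): dropping to 0 → total 40, payoff 0. No gain.
Crew 2 (pledges 20, payoff 111): dropping to 0 → total 100, payoff 0. No gain.
Crew 3 (pledges 20, payoff 111): dropping to 0 → total 100, payoff 0. No gain.
Crew 4 (pledges 0, payoff 131): pledging 70 → total 190, payoff 61. No gain.

Yes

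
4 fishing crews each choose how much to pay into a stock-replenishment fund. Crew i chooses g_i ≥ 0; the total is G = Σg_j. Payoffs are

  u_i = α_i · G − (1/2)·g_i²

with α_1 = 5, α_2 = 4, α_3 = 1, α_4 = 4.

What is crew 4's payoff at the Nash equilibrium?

48

Crew i's FOC: ∂u_i/∂g_i = α_i − g_i = 0, so g_i* = α_i.
NE contributions = (5, 4, 1, 4); G = 14.
u_4 = α_4·G − ½·(g_4)² = 4·14 − ½·4² = 48.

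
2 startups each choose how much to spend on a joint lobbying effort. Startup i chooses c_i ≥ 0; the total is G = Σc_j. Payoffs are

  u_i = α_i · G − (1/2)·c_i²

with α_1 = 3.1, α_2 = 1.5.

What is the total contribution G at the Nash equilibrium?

4.6

Startup i's FOC: ∂u_i/∂c_i = α_i − c_i = 0, so c_i* = α_i.
NE contributions = (3.1, 1.5); G = 4.6.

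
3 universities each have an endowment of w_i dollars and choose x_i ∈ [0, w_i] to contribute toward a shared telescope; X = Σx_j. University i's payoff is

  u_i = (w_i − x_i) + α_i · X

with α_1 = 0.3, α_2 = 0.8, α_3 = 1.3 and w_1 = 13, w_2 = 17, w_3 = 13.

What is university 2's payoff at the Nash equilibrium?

∂u_i/∂x_i = α_i − 1, so university i contributes w_i if α_i > 1, else 0.
α_i > 1 for i ∈ {3}; NE contributions (0, 0, 13), X = 13.
u_2 = (17 − 0) + 0.8·13 = 27.4.

27.4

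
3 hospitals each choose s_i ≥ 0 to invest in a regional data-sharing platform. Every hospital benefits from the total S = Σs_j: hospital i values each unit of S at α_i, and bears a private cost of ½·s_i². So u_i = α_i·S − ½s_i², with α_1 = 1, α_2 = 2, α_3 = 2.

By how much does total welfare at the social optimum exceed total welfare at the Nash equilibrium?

17

Hospital i's FOC: ∂u_i/∂s_i = α_i − s_i = 0, so s_i* = α_i.
NE contributions = (1, 2, 2); S = 5.
W^NE = (Σα)·S − ½Σα_i² = 5² − ½·9 = 20.5.
Planner sets s_i = Σα_j = 5 for every i, so S^SO = 3·5 = 15.
W^SO = (Σα)·S^SO − ½·3·(Σα)² = (3/2)·5² = 37.5.
Deadweight loss = W^SO − W^NE = 17.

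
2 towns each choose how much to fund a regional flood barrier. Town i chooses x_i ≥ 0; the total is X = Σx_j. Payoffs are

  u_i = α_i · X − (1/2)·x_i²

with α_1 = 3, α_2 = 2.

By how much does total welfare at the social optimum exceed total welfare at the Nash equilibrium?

6.5

Town i's FOC: ∂u_i/∂x_i = α_i − x_i = 0, so x_i* = α_i.
NE contributions = (3, 2); X = 5.
W^NE = (Σα)·X − ½Σα_i² = 5² − ½·13 = 18.5.
Planner sets x_i = Σα_j = 5 for every i, so X^SO = 2·5 = 10.
W^SO = (Σα)·X^SO − ½·2·(Σα)² = (2/2)·5² = 25.
Deadweight loss = W^SO − W^NE = 6.5.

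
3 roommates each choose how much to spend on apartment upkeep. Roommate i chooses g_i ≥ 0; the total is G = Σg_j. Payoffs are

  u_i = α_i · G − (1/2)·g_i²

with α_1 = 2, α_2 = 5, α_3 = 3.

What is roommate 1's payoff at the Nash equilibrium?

Roommate i's FOC: ∂u_i/∂g_i = α_i − g_i = 0, so g_i* = α_i.
NE contributions = (2, 5, 3); G = 10.
u_1 = α_1·G − ½·(g_1)² = 2·10 − ½·2² = 18.

18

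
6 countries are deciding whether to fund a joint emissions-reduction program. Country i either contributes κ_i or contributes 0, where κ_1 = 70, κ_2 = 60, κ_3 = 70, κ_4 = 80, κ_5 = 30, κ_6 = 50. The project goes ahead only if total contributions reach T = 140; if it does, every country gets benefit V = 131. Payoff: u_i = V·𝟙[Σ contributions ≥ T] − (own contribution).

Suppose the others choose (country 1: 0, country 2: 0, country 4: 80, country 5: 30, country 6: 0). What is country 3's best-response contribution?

70

Others' total = 110. Contributing 70 brings total to 180 ≥ 140: gain V − κ_3 = 61.
Best response: 70.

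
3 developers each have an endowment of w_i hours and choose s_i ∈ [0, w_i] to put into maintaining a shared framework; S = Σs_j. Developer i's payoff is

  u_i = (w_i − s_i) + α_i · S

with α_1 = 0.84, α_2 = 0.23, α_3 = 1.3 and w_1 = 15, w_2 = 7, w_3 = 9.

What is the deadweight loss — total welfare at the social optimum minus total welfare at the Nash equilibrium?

∂u_i/∂s_i = α_i − 1, so developer i contributes w_i if α_i > 1, else 0.
α_i > 1 for i ∈ {3}; NE contributions (0, 0, 9), S = 9.
W^NE = Σw_i − S^NE + (Σα_i)·S^NE = 31 + 1.37·9 = 43.33.
Planner: ∂(Σu_j)/∂s_i = Σα_j − 1 = 1.37 > 0, so everyone contributes w_i; S^SO = 31, W^SO = 31 + 1.37·31 = 73.47.
Deadweight loss = 30.14.

30.14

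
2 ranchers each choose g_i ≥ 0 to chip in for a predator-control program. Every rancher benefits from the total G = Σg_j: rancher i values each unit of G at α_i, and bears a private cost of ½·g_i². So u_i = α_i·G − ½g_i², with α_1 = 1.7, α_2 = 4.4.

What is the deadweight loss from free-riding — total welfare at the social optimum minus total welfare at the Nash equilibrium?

11.125

Rancher i's FOC: ∂u_i/∂g_i = α_i − g_i = 0, so g_i* = α_i.
NE contributions = (1.7, 4.4); G = 6.1.
W^NE = (Σα)·G − ½Σα_i² = 6.1² − ½·22.25 = 26.085.
Planner sets g_i = Σα_j = 6.1 for every i, so G^SO = 2·6.1 = 12.2.
W^SO = (Σα)·G^SO − ½·2·(Σα)² = (2/2)·6.1² = 37.21.
Deadweight loss = W^SO − W^NE = 11.125.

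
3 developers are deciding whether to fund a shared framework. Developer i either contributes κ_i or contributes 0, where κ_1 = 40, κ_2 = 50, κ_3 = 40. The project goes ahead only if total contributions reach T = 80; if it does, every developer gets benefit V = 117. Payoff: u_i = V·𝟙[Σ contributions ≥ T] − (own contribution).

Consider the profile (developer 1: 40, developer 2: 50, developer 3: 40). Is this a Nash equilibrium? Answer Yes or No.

No

Total = 130 ≥ 80: provided.
Developer 1 (pledges 40, payoff 77): dropping to 0 → total 90, payoff 117. Profitable deviation.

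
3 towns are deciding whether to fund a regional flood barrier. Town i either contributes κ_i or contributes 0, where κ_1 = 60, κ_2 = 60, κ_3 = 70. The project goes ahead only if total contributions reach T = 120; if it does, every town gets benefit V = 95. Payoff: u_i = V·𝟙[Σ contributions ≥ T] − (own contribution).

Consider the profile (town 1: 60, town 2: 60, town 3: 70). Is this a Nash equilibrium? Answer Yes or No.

Total = 190 ≥ 120: provided.
Town 1 (pledges 60, payoff 35): dropping to 0 → total 130, payoff 95. Profitable deviation.

No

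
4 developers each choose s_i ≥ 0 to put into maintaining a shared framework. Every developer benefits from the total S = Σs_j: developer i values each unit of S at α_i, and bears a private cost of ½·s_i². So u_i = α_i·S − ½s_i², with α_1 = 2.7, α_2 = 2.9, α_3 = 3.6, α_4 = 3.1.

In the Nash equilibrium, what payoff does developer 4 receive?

33.325

Developer i's FOC: ∂u_i/∂s_i = α_i − s_i = 0, so s_i* = α_i.
NE contributions = (2.7, 2.9, 3.6, 3.1); S = 12.3.
u_4 = α_4·S − ½·(s_4)² = 3.1·12.3 − ½·3.1² = 33.325.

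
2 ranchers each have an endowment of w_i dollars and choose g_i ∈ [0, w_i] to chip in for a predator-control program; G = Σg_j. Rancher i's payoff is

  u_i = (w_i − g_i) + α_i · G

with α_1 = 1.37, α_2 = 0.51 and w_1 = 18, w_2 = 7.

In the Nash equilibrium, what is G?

∂u_i/∂g_i = α_i − 1, so rancher i contributes w_i if α_i > 1, else 0.
α_i > 1 for i ∈ {1}; NE contributions (18, 0), G = 18.

18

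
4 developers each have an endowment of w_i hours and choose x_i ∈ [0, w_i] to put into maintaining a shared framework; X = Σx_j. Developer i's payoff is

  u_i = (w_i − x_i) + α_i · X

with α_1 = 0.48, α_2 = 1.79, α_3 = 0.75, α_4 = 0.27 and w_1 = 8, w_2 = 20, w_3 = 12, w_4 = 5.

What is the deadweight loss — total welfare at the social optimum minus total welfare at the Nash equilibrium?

57.25

∂u_i/∂x_i = α_i − 1, so developer i contributes w_i if α_i > 1, else 0.
α_i > 1 for i ∈ {2}; NE contributions (0, 20, 0, 0), X = 20.
W^NE = Σw_i − X^NE + (Σα_i)·X^NE = 45 + 2.29·20 = 90.8.
Planner: ∂(Σu_j)/∂x_i = Σα_j − 1 = 2.29 > 0, so everyone contributes w_i; X^SO = 45, W^SO = 45 + 2.29·45 = 148.05.
Deadweight loss = 57.25.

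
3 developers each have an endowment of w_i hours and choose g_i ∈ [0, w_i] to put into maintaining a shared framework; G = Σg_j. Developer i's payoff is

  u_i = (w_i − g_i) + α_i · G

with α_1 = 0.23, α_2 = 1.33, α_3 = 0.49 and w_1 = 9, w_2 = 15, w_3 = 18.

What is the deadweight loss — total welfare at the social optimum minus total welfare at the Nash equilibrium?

28.35

∂u_i/∂g_i = α_i − 1, so developer i contributes w_i if α_i > 1, else 0.
α_i > 1 for i ∈ {2}; NE contributions (0, 15, 0), G = 15.
W^NE = Σw_i − G^NE + (Σα_i)·G^NE = 42 + 1.05·15 = 57.75.
Planner: ∂(Σu_j)/∂g_i = Σα_j − 1 = 1.05 > 0, so everyone contributes w_i; G^SO = 42, W^SO = 42 + 1.05·42 = 86.1.
Deadweight loss = 28.35.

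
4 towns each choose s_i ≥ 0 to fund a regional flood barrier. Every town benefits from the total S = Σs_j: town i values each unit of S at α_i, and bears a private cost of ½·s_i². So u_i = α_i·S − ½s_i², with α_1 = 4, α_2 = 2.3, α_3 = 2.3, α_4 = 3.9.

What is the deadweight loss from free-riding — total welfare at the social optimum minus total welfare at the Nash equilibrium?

Town i's FOC: ∂u_i/∂s_i = α_i − s_i = 0, so s_i* = α_i.
NE contributions = (4, 2.3, 2.3, 3.9); S = 12.5.
W^NE = (Σα)·S − ½Σα_i² = 12.5² − ½·41.79 = 135.355.
Planner sets s_i = Σα_j = 12.5 for every i, so S^SO = 4·12.5 = 50.
W^SO = (Σα)·S^SO − ½·4·(Σα)² = (4/2)·12.5² = 312.5.
Deadweight loss = W^SO − W^NE = 177.145.

177.145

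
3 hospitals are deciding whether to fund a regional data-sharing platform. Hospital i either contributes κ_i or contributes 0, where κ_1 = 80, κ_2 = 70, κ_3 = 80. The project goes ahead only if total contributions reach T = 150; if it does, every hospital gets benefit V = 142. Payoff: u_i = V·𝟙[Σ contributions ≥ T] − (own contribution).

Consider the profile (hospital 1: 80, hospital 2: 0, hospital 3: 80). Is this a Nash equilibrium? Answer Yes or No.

Yes

Total = 160 ≥ 150: provided.
Hospital 1 (pledges 80, payoff 62): dropping to 0 → total 80, payoff 0. No gain.
Hospital 2 (pledges 0, payoff 142): pledging 70 → total 230, payoff 72. No gain.
Hospital 3 (pledges 80, payoff 62): dropping to 0 → total 80, payoff 0. No gain.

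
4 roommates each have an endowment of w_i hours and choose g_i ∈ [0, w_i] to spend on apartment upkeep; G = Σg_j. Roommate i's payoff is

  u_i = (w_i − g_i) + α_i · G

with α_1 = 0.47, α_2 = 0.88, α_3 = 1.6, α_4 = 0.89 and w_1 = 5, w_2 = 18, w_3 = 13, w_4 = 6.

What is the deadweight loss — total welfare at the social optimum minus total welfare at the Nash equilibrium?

82.36

∂u_i/∂g_i = α_i − 1, so roommate i contributes w_i if α_i > 1, else 0.
α_i > 1 for i ∈ {3}; NE contributions (0, 0, 13, 0), G = 13.
W^NE = Σw_i − G^NE + (Σα_i)·G^NE = 42 + 2.84·13 = 78.92.
Planner: ∂(Σu_j)/∂g_i = Σα_j − 1 = 2.84 > 0, so everyone contributes w_i; G^SO = 42, W^SO = 42 + 2.84·42 = 161.28.
Deadweight loss = 82.36.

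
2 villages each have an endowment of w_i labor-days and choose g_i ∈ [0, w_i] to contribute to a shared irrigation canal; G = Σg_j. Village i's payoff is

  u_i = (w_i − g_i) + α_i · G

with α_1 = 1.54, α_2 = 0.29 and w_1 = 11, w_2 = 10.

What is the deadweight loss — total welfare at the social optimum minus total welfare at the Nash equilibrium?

8.3

∂u_i/∂g_i = α_i − 1, so village i contributes w_i if α_i > 1, else 0.
α_i > 1 for i ∈ {1}; NE contributions (11, 0), G = 11.
W^NE = Σw_i − G^NE + (Σα_i)·G^NE = 21 + 0.83·11 = 30.13.
Planner: ∂(Σu_j)/∂g_i = Σα_j − 1 = 0.83 > 0, so everyone contributes w_i; G^SO = 21, W^SO = 21 + 0.83·21 = 38.43.
Deadweight loss = 8.3.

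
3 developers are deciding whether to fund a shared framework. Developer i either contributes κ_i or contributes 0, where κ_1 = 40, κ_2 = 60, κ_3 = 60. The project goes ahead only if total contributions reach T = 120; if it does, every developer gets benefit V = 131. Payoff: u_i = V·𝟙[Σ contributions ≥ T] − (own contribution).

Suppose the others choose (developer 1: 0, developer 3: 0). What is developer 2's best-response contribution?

0

Others' total = 0. Even contributing 60 gives 60 < 120: no benefit either way.
Best response: 0.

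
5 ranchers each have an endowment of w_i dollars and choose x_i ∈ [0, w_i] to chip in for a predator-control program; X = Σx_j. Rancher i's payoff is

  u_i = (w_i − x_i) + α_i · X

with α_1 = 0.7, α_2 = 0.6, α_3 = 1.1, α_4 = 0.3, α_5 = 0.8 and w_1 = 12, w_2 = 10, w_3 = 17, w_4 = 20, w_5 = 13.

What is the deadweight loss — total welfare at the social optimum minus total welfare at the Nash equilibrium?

137.5

∂u_i/∂x_i = α_i − 1, so rancher i contributes w_i if α_i > 1, else 0.
α_i > 1 for i ∈ {3}; NE contributions (0, 0, 17, 0, 0), X = 17.
W^NE = Σw_i − X^NE + (Σα_i)·X^NE = 72 + 2.5·17 = 114.5.
Planner: ∂(Σu_j)/∂x_i = Σα_j − 1 = 2.5 > 0, so everyone contributes w_i; X^SO = 72, W^SO = 72 + 2.5·72 = 252.
Deadweight loss = 137.5.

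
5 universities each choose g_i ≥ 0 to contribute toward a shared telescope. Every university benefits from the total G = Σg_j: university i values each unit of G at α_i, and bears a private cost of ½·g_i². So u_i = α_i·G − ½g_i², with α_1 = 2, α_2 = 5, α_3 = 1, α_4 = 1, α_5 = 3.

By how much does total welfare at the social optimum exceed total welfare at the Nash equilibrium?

236

University i's FOC: ∂u_i/∂g_i = α_i − g_i = 0, so g_i* = α_i.
NE contributions = (2, 5, 1, 1, 3); G = 12.
W^NE = (Σα)·G − ½Σα_i² = 12² − ½·40 = 124.
Planner sets g_i = Σα_j = 12 for every i, so G^SO = 5·12 = 60.
W^SO = (Σα)·G^SO − ½·5·(Σα)² = (5/2)·12² = 360.
Deadweight loss = W^SO − W^NE = 236.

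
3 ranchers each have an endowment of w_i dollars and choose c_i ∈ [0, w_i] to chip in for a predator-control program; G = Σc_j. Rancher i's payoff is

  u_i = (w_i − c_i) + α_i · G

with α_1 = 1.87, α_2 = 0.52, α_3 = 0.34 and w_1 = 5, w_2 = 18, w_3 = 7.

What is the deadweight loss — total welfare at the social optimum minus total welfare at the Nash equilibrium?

43.25

∂u_i/∂c_i = α_i − 1, so rancher i contributes w_i if α_i > 1, else 0.
α_i > 1 for i ∈ {1}; NE contributions (5, 0, 0), G = 5.
W^NE = Σw_i − G^NE + (Σα_i)·G^NE = 30 + 1.73·5 = 38.65.
Planner: ∂(Σu_j)/∂c_i = Σα_j − 1 = 1.73 > 0, so everyone contributes w_i; G^SO = 30, W^SO = 30 + 1.73·30 = 81.9.
Deadweight loss = 43.25.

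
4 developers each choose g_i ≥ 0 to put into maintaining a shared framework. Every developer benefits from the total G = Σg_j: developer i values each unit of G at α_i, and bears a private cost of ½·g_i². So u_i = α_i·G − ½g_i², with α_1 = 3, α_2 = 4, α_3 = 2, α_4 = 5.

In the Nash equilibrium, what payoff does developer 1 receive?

Developer i's FOC: ∂u_i/∂g_i = α_i − g_i = 0, so g_i* = α_i.
NE contributions = (3, 4, 2, 5); G = 14.
u_1 = α_1·G − ½·(g_1)² = 3·14 − ½·3² = 37.5.

37.5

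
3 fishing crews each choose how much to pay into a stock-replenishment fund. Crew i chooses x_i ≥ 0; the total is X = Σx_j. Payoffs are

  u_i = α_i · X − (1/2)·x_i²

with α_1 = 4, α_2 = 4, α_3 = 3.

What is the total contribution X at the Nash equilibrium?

Crew i's FOC: ∂u_i/∂x_i = α_i − x_i = 0, so x_i* = α_i.
NE contributions = (4, 4, 3); X = 11.

11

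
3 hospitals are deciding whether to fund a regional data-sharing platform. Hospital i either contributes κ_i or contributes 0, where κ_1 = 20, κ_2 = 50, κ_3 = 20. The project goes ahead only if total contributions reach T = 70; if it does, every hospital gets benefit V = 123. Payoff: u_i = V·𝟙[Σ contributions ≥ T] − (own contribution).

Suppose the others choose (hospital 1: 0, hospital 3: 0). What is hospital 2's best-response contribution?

Others' total = 0. Even contributing 50 gives 50 < 70: no benefit either way.
Best response: 0.

0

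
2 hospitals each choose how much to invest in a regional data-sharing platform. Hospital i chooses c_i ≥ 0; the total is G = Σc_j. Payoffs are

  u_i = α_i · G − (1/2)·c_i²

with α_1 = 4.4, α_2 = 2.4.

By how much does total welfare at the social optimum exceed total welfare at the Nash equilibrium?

12.56

Hospital i's FOC: ∂u_i/∂c_i = α_i − c_i = 0, so c_i* = α_i.
NE contributions = (4.4, 2.4); G = 6.8.
W^NE = (Σα)·G − ½Σα_i² = 6.8² − ½·25.12 = 33.68.
Planner sets c_i = Σα_j = 6.8 for every i, so G^SO = 2·6.8 = 13.6.
W^SO = (Σα)·G^SO − ½·2·(Σα)² = (2/2)·6.8² = 46.24.
Deadweight loss = W^SO − W^NE = 12.56.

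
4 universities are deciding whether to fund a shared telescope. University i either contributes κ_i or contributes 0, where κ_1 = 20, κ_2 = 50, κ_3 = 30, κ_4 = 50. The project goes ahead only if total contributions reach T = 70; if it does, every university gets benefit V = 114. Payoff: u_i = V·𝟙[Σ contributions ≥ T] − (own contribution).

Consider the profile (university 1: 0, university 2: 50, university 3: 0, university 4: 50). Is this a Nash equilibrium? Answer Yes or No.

Yes

Total = 100 ≥ 70: provided.
University 1 (pledges 0, payoff 114): pledging 20 → total 120, payoff 94. No gain.
University 2 (pledges 50, payoff 64): dropping to 0 → total 50, payoff 0. No gain.
University 3 (pledges 0, payoff 114): pledging 30 → total 130, payoff 84. No gain.
University 4 (pledges 50, payoff 64): dropping to 0 → total 50, payoff 0. No gain.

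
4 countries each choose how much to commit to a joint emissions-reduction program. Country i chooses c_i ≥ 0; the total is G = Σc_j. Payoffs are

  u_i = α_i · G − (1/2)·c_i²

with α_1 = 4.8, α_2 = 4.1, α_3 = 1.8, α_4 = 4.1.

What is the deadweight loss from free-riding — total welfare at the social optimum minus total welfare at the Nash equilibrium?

Country i's FOC: ∂u_i/∂c_i = α_i − c_i = 0, so c_i* = α_i.
NE contributions = (4.8, 4.1, 1.8, 4.1); G = 14.8.
W^NE = (Σα)·G − ½Σα_i² = 14.8² − ½·59.9 = 189.09.
Planner sets c_i = Σα_j = 14.8 for every i, so G^SO = 4·14.8 = 59.2.
W^SO = (Σα)·G^SO − ½·4·(Σα)² = (4/2)·14.8² = 438.08.
Deadweight loss = W^SO − W^NE = 248.99.

248.99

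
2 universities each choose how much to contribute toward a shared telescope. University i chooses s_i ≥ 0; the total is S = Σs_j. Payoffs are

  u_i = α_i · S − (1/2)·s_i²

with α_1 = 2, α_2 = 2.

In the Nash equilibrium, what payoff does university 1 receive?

University i's FOC: ∂u_i/∂s_i = α_i − s_i = 0, so s_i* = α_i.
NE contributions = (2, 2); S = 4.
u_1 = α_1·S − ½·(s_1)² = 2·4 − ½·2² = 6.

6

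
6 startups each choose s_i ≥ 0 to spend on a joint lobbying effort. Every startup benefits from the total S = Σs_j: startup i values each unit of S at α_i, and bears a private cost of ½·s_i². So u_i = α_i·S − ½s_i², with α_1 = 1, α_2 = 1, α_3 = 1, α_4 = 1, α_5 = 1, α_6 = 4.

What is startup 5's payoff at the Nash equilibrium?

8.5

Startup i's FOC: ∂u_i/∂s_i = α_i − s_i = 0, so s_i* = α_i.
NE contributions = (1, 1, 1, 1, 1, 4); S = 9.
u_5 = α_5·S − ½·(s_5)² = 1·9 − ½·1² = 8.5.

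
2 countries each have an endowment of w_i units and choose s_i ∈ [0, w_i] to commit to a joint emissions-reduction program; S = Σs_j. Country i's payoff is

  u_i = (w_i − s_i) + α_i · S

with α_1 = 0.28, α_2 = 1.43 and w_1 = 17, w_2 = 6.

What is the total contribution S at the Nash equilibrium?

6

∂u_i/∂s_i = α_i − 1, so country i contributes w_i if α_i > 1, else 0.
α_i > 1 for i ∈ {2}; NE contributions (0, 6), S = 6.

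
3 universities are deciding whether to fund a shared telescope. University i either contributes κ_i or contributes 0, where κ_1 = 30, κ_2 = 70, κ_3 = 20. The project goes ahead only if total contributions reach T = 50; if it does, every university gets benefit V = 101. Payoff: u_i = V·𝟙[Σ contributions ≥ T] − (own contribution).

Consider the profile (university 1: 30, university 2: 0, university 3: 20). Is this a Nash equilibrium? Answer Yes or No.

Yes

Total = 50 ≥ 50: provided.
University 1 (pledges 30, payoff 71): dropping to 0 → total 20, payoff 0. No gain.
University 2 (pledges 0, payoff 101): pledging 70 → total 120, payoff 31. No gain.
University 3 (pledges 20, payoff 81): dropping to 0 → total 30, payoff 0. No gain.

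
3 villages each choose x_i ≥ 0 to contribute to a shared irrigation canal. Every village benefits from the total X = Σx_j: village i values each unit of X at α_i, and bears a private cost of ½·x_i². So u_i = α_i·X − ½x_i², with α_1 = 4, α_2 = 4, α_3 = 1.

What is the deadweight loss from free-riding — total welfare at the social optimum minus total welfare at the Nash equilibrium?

Village i's FOC: ∂u_i/∂x_i = α_i − x_i = 0, so x_i* = α_i.
NE contributions = (4, 4, 1); X = 9.
W^NE = (Σα)·X − ½Σα_i² = 9² − ½·33 = 64.5.
Planner sets x_i = Σα_j = 9 for every i, so X^SO = 3·9 = 27.
W^SO = (Σα)·X^SO − ½·3·(Σα)² = (3/2)·9² = 121.5.
Deadweight loss = W^SO − W^NE = 57.

57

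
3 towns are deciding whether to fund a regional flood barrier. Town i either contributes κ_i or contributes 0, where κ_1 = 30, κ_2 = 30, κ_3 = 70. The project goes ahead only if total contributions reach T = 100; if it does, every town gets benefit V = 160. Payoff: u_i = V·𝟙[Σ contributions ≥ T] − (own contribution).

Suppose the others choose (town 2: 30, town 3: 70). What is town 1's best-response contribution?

0

Others' total = 100 ≥ 100; contributing adds cost 30 for no extra benefit.
Best response: 0.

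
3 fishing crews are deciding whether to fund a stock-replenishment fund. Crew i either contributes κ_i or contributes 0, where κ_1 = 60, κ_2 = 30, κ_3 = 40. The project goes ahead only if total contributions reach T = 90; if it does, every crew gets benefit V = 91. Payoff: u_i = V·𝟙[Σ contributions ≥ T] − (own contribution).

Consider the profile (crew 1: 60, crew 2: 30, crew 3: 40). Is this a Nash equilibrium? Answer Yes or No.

No

Total = 130 ≥ 90: provided.
Crew 1 (pledges 60, payoff 31): dropping to 0 → total 70, payoff 0. No gain.
Crew 2 (pledges 30, payoff 61): dropping to 0 → total 100, payoff 91. Profitable deviation.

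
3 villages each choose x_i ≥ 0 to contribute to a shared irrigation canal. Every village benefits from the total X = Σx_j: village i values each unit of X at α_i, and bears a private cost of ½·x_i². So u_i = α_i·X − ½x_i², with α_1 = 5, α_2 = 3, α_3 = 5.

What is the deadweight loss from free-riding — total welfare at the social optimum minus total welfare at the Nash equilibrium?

114

Village i's FOC: ∂u_i/∂x_i = α_i − x_i = 0, so x_i* = α_i.
NE contributions = (5, 3, 5); X = 13.
W^NE = (Σα)·X − ½Σα_i² = 13² − ½·59 = 139.5.
Planner sets x_i = Σα_j = 13 for every i, so X^SO = 3·13 = 39.
W^SO = (Σα)·X^SO − ½·3·(Σα)² = (3/2)·13² = 253.5.
Deadweight loss = W^SO − W^NE = 114.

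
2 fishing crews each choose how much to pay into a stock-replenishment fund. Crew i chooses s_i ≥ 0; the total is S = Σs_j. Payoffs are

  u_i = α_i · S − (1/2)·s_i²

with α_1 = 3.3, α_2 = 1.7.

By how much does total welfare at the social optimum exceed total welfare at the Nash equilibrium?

6.89

Crew i's FOC: ∂u_i/∂s_i = α_i − s_i = 0, so s_i* = α_i.
NE contributions = (3.3, 1.7); S = 5.
W^NE = (Σα)·S − ½Σα_i² = 5² − ½·13.78 = 18.11.
Planner sets s_i = Σα_j = 5 for every i, so S^SO = 2·5 = 10.
W^SO = (Σα)·S^SO − ½·2·(Σα)² = (2/2)·5² = 25.
Deadweight loss = W^SO − W^NE = 6.89.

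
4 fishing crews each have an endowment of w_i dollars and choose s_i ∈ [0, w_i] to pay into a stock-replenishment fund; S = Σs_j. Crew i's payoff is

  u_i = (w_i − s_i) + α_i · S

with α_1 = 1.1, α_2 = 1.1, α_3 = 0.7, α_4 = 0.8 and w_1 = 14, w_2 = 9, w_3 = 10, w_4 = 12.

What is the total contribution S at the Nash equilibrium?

23

∂u_i/∂s_i = α_i − 1, so crew i contributes w_i if α_i > 1, else 0.
α_i > 1 for i ∈ {1, 2}; NE contributions (14, 9, 0, 0), S = 23.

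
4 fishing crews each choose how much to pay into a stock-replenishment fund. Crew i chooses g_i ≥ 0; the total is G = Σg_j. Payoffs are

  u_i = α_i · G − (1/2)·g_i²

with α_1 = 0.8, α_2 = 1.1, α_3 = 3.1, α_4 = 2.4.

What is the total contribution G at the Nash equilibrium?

Crew i's FOC: ∂u_i/∂g_i = α_i − g_i = 0, so g_i* = α_i.
NE contributions = (0.8, 1.1, 3.1, 2.4); G = 7.4.

7.4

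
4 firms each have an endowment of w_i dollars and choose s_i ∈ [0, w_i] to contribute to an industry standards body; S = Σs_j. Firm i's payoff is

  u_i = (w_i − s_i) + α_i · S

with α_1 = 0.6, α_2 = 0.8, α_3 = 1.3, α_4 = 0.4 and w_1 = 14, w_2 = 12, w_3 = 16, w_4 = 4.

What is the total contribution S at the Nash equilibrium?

∂u_i/∂s_i = α_i − 1, so firm i contributes w_i if α_i > 1, else 0.
α_i > 1 for i ∈ {3}; NE contributions (0, 0, 16, 0), S = 16.

16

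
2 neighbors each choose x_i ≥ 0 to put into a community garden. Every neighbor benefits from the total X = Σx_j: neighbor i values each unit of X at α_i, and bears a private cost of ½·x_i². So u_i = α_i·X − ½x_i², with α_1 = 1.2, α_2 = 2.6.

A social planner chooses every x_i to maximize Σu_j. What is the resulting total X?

Planner FOC: ∂(Σu_j)/∂x_i = (Σα_j) − x_i = 0, so x_i^SO = Σα_j = 3.8 for every i; X^SO = 7.6.

7.6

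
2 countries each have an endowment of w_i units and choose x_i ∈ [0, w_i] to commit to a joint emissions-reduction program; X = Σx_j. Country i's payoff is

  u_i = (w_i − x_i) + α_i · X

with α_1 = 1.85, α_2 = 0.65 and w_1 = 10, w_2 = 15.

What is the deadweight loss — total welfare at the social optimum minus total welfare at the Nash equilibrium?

∂u_i/∂x_i = α_i − 1, so country i contributes w_i if α_i > 1, else 0.
α_i > 1 for i ∈ {1}; NE contributions (10, 0), X = 10.
W^NE = Σw_i − X^NE + (Σα_i)·X^NE = 25 + 1.5·10 = 40.
Planner: ∂(Σu_j)/∂x_i = Σα_j − 1 = 1.5 > 0, so everyone contributes w_i; X^SO = 25, W^SO = 25 + 1.5·25 = 62.5.
Deadweight loss = 22.5.

22.5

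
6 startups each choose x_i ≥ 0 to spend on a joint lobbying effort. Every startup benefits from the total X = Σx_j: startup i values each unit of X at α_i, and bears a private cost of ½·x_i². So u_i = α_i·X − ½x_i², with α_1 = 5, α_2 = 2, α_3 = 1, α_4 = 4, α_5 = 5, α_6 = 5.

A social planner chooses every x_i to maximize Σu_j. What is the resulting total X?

132

Planner FOC: ∂(Σu_j)/∂x_i = (Σα_j) − x_i = 0, so x_i^SO = Σα_j = 22 for every i; X^SO = 132.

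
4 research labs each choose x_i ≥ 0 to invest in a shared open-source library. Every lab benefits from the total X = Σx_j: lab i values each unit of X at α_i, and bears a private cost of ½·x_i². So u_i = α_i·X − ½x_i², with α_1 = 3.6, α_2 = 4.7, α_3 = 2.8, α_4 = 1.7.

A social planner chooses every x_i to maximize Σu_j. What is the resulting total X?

Planner FOC: ∂(Σu_j)/∂x_i = (Σα_j) − x_i = 0, so x_i^SO = Σα_j = 12.8 for every i; X^SO = 51.2.

51.2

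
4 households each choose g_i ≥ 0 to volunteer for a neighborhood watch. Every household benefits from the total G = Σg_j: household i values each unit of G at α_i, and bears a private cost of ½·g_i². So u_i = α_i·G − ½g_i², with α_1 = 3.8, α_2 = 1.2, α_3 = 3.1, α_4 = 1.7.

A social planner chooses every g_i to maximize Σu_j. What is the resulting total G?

39.2

Planner FOC: ∂(Σu_j)/∂g_i = (Σα_j) − g_i = 0, so g_i^SO = Σα_j = 9.8 for every i; G^SO = 39.2.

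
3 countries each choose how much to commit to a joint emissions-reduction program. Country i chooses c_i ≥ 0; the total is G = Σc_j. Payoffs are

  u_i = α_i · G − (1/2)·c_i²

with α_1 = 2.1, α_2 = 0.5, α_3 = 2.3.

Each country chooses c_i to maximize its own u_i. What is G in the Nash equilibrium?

4.9

Country i's FOC: ∂u_i/∂c_i = α_i − c_i = 0, so c_i* = α_i.
NE contributions = (2.1, 0.5, 2.3); G = 4.9.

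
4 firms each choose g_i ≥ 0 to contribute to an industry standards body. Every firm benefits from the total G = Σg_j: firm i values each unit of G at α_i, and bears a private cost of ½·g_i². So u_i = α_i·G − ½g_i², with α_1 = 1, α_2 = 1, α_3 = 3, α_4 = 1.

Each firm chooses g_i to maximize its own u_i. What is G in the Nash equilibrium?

6

Firm i's FOC: ∂u_i/∂g_i = α_i − g_i = 0, so g_i* = α_i.
NE contributions = (1, 1, 3, 1); G = 6.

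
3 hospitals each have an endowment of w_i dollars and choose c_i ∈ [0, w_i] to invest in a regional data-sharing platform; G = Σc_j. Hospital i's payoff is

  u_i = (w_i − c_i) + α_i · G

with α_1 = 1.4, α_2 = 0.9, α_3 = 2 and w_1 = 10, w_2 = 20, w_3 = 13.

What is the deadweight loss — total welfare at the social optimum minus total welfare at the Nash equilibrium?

∂u_i/∂c_i = α_i − 1, so hospital i contributes w_i if α_i > 1, else 0.
α_i > 1 for i ∈ {1, 3}; NE contributions (10, 0, 13), G = 23.
W^NE = Σw_i − G^NE + (Σα_i)·G^NE = 43 + 3.3·23 = 118.9.
Planner: ∂(Σu_j)/∂c_i = Σα_j − 1 = 3.3 > 0, so everyone contributes w_i; G^SO = 43, W^SO = 43 + 3.3·43 = 184.9.
Deadweight loss = 66.

66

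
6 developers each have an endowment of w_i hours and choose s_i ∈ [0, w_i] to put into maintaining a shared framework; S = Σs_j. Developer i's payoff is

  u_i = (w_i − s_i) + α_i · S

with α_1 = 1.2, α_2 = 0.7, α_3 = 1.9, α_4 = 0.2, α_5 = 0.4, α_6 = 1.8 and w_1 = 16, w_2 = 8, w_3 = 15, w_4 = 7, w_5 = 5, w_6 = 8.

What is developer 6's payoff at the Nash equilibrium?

70.2

∂u_i/∂s_i = α_i − 1, so developer i contributes w_i if α_i > 1, else 0.
α_i > 1 for i ∈ {1, 3, 6}; NE contributions (16, 0, 15, 0, 0, 8), S = 39.
u_6 = (8 − 8) + 1.8·39 = 70.2.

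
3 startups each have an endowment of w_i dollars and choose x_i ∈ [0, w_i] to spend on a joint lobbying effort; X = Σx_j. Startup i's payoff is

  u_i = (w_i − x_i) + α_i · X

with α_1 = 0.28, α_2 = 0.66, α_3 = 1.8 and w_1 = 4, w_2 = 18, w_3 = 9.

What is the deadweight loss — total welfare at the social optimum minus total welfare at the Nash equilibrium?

∂u_i/∂x_i = α_i − 1, so startup i contributes w_i if α_i > 1, else 0.
α_i > 1 for i ∈ {3}; NE contributions (0, 0, 9), X = 9.
W^NE = Σw_i − X^NE + (Σα_i)·X^NE = 31 + 1.74·9 = 46.66.
Planner: ∂(Σu_j)/∂x_i = Σα_j − 1 = 1.74 > 0, so everyone contributes w_i; X^SO = 31, W^SO = 31 + 1.74·31 = 84.94.
Deadweight loss = 38.28.

38.28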